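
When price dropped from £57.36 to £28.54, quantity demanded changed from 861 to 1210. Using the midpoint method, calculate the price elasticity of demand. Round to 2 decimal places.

%Δq = (1210 − 861)/[(861 + 1210)/2] = 349/1035.5 ≈ 0.3370.
%Δp = (28.54 − 57.36)/[(57.36 + 28.54)/2] = -28.82/42.95 ≈ -0.6710.
Arc elasticity E = %Δq/%Δp ≈ 0.3370/-0.6710 ≈ -0.50.
|E| < 1: demand is inelastic over this range.

-0.50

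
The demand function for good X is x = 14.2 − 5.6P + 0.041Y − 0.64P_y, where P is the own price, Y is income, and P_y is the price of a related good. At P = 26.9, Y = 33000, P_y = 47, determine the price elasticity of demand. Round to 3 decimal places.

First evaluate x: 14.2 − 5.6(26.9) + 0.041(33000) − 0.64(47) = 14.2 − 150.64 + 1353 − 30.08 = 1186.48.
∂x/∂P = −5.6, so E_p = (−5.6)·(26.9/1186.48) ≈ -0.127.
|E_p| < 1: demand is inelastic.

-0.127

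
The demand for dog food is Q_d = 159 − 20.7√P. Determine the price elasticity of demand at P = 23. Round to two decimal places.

At P = 23, Q_d = 59.7263.
dQ_d/dP = −20.7/(2√P) = −20.7/(2·4.7958).
Point elasticity E = (dQ_d/dP)·(P/Q_d) = -2.1581 × 23/59.7263 ≈ -0.83.
|E| < 1, so demand is inelastic at this price.

-0.83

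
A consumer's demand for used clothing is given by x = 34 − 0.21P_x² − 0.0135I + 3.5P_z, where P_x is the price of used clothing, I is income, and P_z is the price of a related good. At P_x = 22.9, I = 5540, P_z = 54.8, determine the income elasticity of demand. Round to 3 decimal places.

-1.829

At the given point, x = 34 − 0.21(22.9)² − 0.0135(5540) + 3.5(54.8) = 34 − 110.1261 − 74.79 + 191.8 = 40.8839.
∂x/∂I = −0.0135, so E_I = -0.0135·(5540/40.8839) ≈ -1.829.
E_I < 0: inferior good.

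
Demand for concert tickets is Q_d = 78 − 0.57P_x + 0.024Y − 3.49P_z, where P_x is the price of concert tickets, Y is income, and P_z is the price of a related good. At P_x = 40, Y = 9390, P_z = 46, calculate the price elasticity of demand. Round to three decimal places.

-0.190

First evaluate Q_d: 78 − 0.57(40) + 0.024(9390) − 3.49(46) = 78 − 22.8 + 225.36 − 160.54 = 120.02.
∂Q_d/∂P_x = −0.57, so E_p = (−0.57)·(40/120.02) ≈ -0.190.
|E_p| < 1: demand is inelastic.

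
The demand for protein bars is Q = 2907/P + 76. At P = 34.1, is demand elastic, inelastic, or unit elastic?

At P = 34.1, Q = 161.2493.
dQ/dP = −2907/P² = −2.5.
Point elasticity E = (dQ/dP)·(P/Q) = -2.5 × 34.1/161.2493 ≈ -0.529.
|E| ≈ 0.529 < 1, so demand is inelastic.

inelastic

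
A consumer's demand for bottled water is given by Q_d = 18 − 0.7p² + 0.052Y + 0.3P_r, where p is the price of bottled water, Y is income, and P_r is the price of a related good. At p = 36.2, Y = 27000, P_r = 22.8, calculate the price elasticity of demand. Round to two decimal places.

At the given point, Q_d = 18 − 0.7(36.2)² + 0.052(27000) + 0.3(22.8) = 18 − 917.308 + 1404 + 6.84 = 511.532.
∂Q_d/∂p = −2·0.7·p = -50.68, so E_p = -50.68·(36.2/511.532) ≈ -3.59.
|E_p| > 1: demand is elastic.

-3.59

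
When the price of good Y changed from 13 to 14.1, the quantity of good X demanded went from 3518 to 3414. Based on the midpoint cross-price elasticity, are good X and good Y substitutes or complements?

%ΔQ_x = (3414 − 3518)/[(3518+3414)/2] = -104/3466 ≈ -0.0300.
%ΔP_y = (14.1 − 13)/[(13+14.1)/2] ≈ 0.0812.
E_xy = -0.0300/0.0812 ≈ -0.370.
E_xy < 0, so the goods are complements.

complements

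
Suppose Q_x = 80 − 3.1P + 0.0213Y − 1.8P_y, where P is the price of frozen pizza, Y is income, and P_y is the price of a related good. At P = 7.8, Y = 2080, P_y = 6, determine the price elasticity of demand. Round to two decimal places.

-0.27

Evaluating quantity at (P, Y, P_y) gives Q_x = 80 − 3.1(7.8) + 0.0213(2080) − 1.8(6) = 80 − 24.18 + 44.304 − 10.8 = 89.324.
∂Q_x/∂P = −3.1, so E_p = (−3.1)·(7.8/89.324) ≈ -0.27.
|E_p| < 1: demand is inelastic.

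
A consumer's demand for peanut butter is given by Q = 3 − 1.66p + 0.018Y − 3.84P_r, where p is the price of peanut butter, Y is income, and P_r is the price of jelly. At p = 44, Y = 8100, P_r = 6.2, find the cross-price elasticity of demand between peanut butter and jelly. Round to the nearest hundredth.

-0.46

Evaluating quantity at (p, Y, P_r) gives Q = 3 − 1.66(44) + 0.018(8100) − 3.84(6.2) = 3 − 73.04 + 145.8 − 23.808 = 51.952.
∂Q/∂P_r = −3.84, so E_xy = -3.84·(6.2/51.952) ≈ -0.46.
E_xy < 0: the goods are complements.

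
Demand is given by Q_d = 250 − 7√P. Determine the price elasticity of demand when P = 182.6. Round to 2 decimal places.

At P = 182.6, Q_d = 155.4093.
dQ_d/dP = −7/(2√P) = −7/(2·13.513).
Point elasticity E = (dQ_d/dP)·(P/Q_d) = -0.259 × 182.6/155.4093 ≈ -0.30.
|E| < 1, so demand is inelastic at this price.

-0.30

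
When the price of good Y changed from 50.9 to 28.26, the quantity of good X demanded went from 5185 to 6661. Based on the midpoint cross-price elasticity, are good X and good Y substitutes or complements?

%ΔQ_x = (6661 − 5185)/[(5185+6661)/2] = 1476/5923 ≈ 0.2492.
%ΔP_y = (28.26 − 50.9)/[(50.9+28.26)/2] ≈ -0.5720.
E_xy = 0.2492/-0.5720 ≈ -0.436.
E_xy < 0, so the goods are complements.

complements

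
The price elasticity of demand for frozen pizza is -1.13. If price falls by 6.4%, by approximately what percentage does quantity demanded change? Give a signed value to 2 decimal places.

%ΔQ ≈ E × %ΔP = (-1.13) × (-6.4%) ≈ 7.23%.

7.23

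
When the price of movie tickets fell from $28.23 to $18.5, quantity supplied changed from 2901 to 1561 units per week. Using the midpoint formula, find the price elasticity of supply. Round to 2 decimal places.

%ΔQ = (1561 − 2901)/[(2901 + 1561)/2] = -1340/2231 ≈ -0.6006.
%Δp = (18.5 − 28.23)/[(28.23 + 18.5)/2] = -9.73/23.365 ≈ -0.4164.
Arc elasticity E = %ΔQ/%Δp ≈ -0.6006/-0.4164 ≈ 1.44.
|E| > 1: supply is elastic over this range.

1.44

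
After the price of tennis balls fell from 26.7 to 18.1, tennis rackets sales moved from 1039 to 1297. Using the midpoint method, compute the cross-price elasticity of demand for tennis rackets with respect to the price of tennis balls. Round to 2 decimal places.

-0.58

%ΔQ_x = (1297 − 1039)/[(1039+1297)/2] = 258/1168 ≈ 0.2209.
%ΔP_y = (18.1 − 26.7)/[(26.7+18.1)/2] ≈ -0.3839.
E_xy = 0.2209/-0.3839 ≈ -0.58.
E_xy < 0, so tennis rackets and tennis balls are complements.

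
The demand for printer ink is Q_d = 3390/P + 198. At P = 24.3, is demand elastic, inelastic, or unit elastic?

At P = 24.3, Q_d = 337.5062.
dQ_d/dP = −3390/P² = −5.741.
Point elasticity E = (dQ_d/dP)·(P/Q_d) = -5.741 × 24.3/337.5062 ≈ -0.413.
|E| ≈ 0.413 < 1, so demand is inelastic.

inelastic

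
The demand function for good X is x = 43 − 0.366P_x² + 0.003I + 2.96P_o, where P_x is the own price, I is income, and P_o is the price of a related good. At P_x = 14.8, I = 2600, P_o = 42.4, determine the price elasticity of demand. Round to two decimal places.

x = 43 − 0.366(14.8)² + 0.003(2600) + 2.96(42.4) = 43 − 80.1686 + 7.8 + 125.504 = 96.1354.
∂x/∂P_x = −2·0.366·P_x = -10.8336, so E_p = -10.8336·(14.8/96.1354) ≈ -1.67.
|E_p| > 1: demand is elastic.

-1.67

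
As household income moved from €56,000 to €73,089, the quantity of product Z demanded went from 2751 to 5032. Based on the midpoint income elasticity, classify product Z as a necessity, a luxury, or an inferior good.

%ΔQ = (5032 − 2751)/[(2751+5032)/2] = 2281/3891.5 ≈ 0.5861.
%ΔI = (73,089 − 56,000)/[(56,000+73,089)/2] = 17089/64544.5 ≈ 0.2648.
E_I = %ΔQ/%ΔI ≈ 2.214.
E_I > 1: normal good (luxury).

luxury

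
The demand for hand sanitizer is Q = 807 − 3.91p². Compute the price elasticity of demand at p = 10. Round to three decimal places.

-1.880

At p = 10, Q = 416.
dQ/dp = −2·3.91·p = −78.2.
Point elasticity E = (dQ/dp)·(p/Q) = -78.2 × 10/416 ≈ -1.880.
|E| > 1, so demand is elastic at this price.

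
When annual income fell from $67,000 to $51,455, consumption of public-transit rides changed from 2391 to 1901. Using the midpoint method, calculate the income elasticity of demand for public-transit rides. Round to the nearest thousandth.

%ΔQ = (1901 − 2391)/[(2391+1901)/2] = -490/2146 ≈ -0.2283.
%ΔI = (51,455 − 67,000)/[(67,000+51,455)/2] = -15545/59227.5 ≈ -0.2625.
E_I = %ΔQ/%ΔI ≈ 0.870.
E_I ∈ (0,1): normal good (necessity).

0.870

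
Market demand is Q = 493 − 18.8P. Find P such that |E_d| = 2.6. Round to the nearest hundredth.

Set −bP/(a − bP) = −2.6 ⇒ bP = 2.6(a − bP) ⇒ bP(1+2.6) = 2.6·a.
P = 2.6·493/(18.8·3.6) ≈ 18.94.

18.94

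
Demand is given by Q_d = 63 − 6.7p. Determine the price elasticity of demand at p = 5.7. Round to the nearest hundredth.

-1.54

At p = 5.7, Q_d = 24.81.
dQ_d/dp = −6.7.
Point elasticity E = (dQ_d/dp)·(p/Q_d) = -6.7 × 5.7/24.81 ≈ -1.54.
|E| > 1, so demand is elastic at this price.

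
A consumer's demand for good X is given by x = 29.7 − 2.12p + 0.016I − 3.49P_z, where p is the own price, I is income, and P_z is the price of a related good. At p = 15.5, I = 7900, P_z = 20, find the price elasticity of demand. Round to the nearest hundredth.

Substituting, x = 29.7 − 2.12(15.5) + 0.016(7900) − 3.49(20) = 29.7 − 32.86 + 126.4 − 69.8 = 53.44.
∂x/∂p = −2.12, so E_p = (−2.12)·(15.5/53.44) ≈ -0.61.
|E_p| < 1: demand is inelastic.

-0.61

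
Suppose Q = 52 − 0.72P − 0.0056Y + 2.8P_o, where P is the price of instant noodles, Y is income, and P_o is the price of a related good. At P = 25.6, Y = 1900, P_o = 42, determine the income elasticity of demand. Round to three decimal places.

Evaluating quantity at (P, Y, P_o) gives Q = 52 − 0.72(25.6) − 0.0056(1900) + 2.8(42) = 52 − 18.432 − 10.64 + 117.6 = 140.528.
∂Q/∂Y = −0.0056, so E_I = -0.0056·(1900/140.528) ≈ -0.076.
E_I < 0: inferior good.

-0.076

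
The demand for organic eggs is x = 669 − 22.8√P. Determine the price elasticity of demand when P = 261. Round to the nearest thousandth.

-0.613

At P = 261, x = 300.6547.
dx/dP = −22.8/(2√P) = −22.8/(2·16.1555).
Point elasticity E = (dx/dP)·(P/x) = -0.7056 × 261/300.6547 ≈ -0.613.
|E| < 1, so demand is inelastic at this price.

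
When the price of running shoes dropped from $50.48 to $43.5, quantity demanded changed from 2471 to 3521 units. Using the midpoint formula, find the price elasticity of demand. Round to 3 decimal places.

%Δq = (3521 − 2471)/[(2471 + 3521)/2] = 1050/2996 ≈ 0.3505.
%Δp = (43.5 − 50.48)/[(50.48 + 43.5)/2] = -6.98/46.99 ≈ -0.1485.
Arc elasticity E = %Δq/%Δp ≈ 0.3505/-0.1485 ≈ -2.359.
|E| > 1: demand is elastic over this range.

-2.359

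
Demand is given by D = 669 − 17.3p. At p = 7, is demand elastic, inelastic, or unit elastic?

At p = 7, D = 547.9.
dD/dp = −17.3.
Point elasticity E = (dD/dp)·(p/D) = -17.3 × 7/547.9 ≈ -0.221.
|E| ≈ 0.221 < 1, so demand is inelastic.

inelastic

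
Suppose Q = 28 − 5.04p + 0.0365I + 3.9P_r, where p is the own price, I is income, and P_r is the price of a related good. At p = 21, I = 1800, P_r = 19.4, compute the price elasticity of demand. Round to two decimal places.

-1.67

At the given point, Q = 28 − 5.04(21) + 0.0365(1800) + 3.9(19.4) = 28 − 105.84 + 65.7 + 75.66 = 63.52.
∂Q/∂p = −5.04, so E_p = (−5.04)·(21/63.52) ≈ -1.67.
|E_p| > 1: demand is elastic.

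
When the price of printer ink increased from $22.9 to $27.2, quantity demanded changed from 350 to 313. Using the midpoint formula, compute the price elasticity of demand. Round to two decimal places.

-0.65

%Δq = (313 − 350)/[(350 + 313)/2] = -37/331.5 ≈ -0.1116.
%ΔP = (27.2 − 22.9)/[(22.9 + 27.2)/2] = 4.3/25.05 ≈ 0.1717.
Arc elasticity E = %Δq/%ΔP ≈ -0.1116/0.1717 ≈ -0.65.
|E| < 1: demand is inelastic over this range.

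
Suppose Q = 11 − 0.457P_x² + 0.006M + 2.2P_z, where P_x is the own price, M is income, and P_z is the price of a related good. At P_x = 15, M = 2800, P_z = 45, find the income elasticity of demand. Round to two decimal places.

0.70

At the given point, Q = 11 − 0.457(15)² + 0.006(2800) + 2.2(45) = 11 − 102.825 + 16.8 + 99 = 23.975.
∂Q/∂M = +0.006, so E_I = 0.006·(2800/23.975) ≈ 0.70.
E_I ∈ (0,1): normal good (necessity).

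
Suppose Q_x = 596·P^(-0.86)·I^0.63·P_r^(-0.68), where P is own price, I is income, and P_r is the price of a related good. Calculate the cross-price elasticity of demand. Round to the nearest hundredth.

-0.68

For a Cobb–Douglas (constant-elasticity) form Q_x = A·P_r^α·…, the elasticity with respect to P_r equals the exponent α at every point.
Here the exponent on P_r is -0.68, so the cross-price elasticity of demand is -0.68.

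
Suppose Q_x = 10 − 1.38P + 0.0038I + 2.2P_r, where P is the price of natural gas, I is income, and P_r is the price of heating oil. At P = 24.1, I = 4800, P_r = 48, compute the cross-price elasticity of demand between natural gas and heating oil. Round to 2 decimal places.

At the given point, Q_x = 10 − 1.38(24.1) + 0.0038(4800) + 2.2(48) = 10 − 33.258 + 18.24 + 105.6 = 100.582.
∂Q_x/∂P_r = +2.2, so E_xy = 2.2·(48/100.582) ≈ 1.05.
E_xy > 0: the goods are substitutes.

1.05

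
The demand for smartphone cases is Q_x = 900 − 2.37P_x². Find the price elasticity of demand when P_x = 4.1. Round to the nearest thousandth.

At P_x = 4.1, Q_x = 860.1603.
dQ_x/dP_x = −2·2.37·P_x = −19.434.
Point elasticity E = (dQ_x/dP_x)·(P_x/Q_x) = -19.434 × 4.1/860.1603 ≈ -0.093.
|E| < 1, so demand is inelastic at this price.

-0.093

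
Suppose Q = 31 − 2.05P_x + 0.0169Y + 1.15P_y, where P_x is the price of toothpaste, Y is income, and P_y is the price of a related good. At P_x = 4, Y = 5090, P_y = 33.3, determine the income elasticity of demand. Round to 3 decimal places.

0.585

First evaluate Q: 31 − 2.05(4) + 0.0169(5090) + 1.15(33.3) = 31 − 8.2 + 86.021 + 38.295 = 147.116.
∂Q/∂Y = +0.0169, so E_I = 0.0169·(5090/147.116) ≈ 0.585.
E_I ∈ (0,1): normal good (necessity).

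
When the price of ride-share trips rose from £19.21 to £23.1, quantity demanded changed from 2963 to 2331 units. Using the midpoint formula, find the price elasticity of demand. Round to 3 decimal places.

%ΔQ = (2331 − 2963)/[(2963 + 2331)/2] = -632/2647 ≈ -0.2388.
%Δp = (23.1 − 19.21)/[(19.21 + 23.1)/2] = 3.89/21.155 ≈ 0.1839.
Arc elasticity E = %ΔQ/%Δp ≈ -0.2388/0.1839 ≈ -1.298.
|E| > 1: demand is elastic over this range.

-1.298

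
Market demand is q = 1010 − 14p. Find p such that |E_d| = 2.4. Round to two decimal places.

Set −bp/(a − bp) = −2.4 ⇒ bp = 2.4(a − bp) ⇒ bp(1+2.4) = 2.4·a.
p = 2.4·1010/(14·3.4) ≈ 50.92.

50.92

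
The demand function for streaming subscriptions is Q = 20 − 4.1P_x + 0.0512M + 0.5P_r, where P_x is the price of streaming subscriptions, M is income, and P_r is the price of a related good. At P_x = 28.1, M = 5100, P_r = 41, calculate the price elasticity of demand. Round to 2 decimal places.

Q = 20 − 4.1(28.1) + 0.0512(5100) + 0.5(41) = 20 − 115.21 + 261.12 + 20.5 = 186.41.
∂Q/∂P_x = −4.1, so E_p = (−4.1)·(28.1/186.41) ≈ -0.62.
|E_p| < 1: demand is inelastic.

-0.62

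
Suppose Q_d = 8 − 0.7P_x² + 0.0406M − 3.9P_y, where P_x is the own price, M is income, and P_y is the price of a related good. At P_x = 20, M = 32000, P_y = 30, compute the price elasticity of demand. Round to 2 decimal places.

Q_d = 8 − 0.7(20)² + 0.0406(32000) − 3.9(30) = 8 − 280 + 1299.2 − 117 = 910.2.
∂Q_d/∂P_x = −2·0.7·P_x = -28, so E_p = -28·(20/910.2) ≈ -0.62.
|E_p| < 1: demand is inelastic.

-0.62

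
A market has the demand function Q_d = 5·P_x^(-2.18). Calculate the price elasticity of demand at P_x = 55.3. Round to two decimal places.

For a Cobb–Douglas (constant-elasticity) form Q_d = A·P_x^α·…, the elasticity with respect to P_x equals the exponent α at every point.
Here the exponent on P_x is -2.18, so the price elasticity of demand is -2.18.

-2.18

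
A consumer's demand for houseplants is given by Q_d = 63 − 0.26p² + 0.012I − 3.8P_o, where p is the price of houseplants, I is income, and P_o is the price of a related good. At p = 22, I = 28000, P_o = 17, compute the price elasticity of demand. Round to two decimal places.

-1.21

At the given point, Q_d = 63 − 0.26(22)² + 0.012(28000) − 3.8(17) = 63 − 125.84 + 336 − 64.6 = 208.56.
∂Q_d/∂p = −2·0.26·p = -11.44, so E_p = -11.44·(22/208.56) ≈ -1.21.
|E_p| > 1: demand is elastic.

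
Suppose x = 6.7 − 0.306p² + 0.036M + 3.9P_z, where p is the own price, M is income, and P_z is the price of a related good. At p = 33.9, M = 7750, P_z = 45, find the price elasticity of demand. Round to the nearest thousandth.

-6.421

Substituting, x = 6.7 − 0.306(33.9)² + 0.036(7750) + 3.9(45) = 6.7 − 351.6583 + 279 + 175.5 = 109.5417.
∂x/∂p = −2·0.306·p = -20.7468, so E_p = -20.7468·(33.9/109.5417) ≈ -6.421.
|E_p| > 1: demand is elastic.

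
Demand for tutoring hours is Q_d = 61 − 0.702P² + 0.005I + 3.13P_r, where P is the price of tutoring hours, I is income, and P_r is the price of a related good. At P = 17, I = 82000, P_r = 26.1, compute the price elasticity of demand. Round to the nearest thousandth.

-1.160

At the given point, Q_d = 61 − 0.702(17)² + 0.005(82000) + 3.13(26.1) = 61 − 202.878 + 410 + 81.693 = 349.815.
∂Q_d/∂P = −2·0.702·P = -23.868, so E_p = -23.868·(17/349.815) ≈ -1.160.
|E_p| > 1: demand is elastic.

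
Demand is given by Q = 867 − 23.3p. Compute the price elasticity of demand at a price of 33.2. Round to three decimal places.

At p = 33.2, Q = 93.44.
dQ/dp = −23.3.
Point elasticity E = (dQ/dp)·(p/Q) = -23.3 × 33.2/93.44 ≈ -8.279.
|E| > 1, so demand is elastic at this price.

-8.279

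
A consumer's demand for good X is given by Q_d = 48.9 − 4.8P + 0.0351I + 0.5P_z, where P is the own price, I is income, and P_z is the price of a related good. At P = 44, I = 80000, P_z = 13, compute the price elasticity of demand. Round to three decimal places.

-0.080

Evaluating quantity at (P, I, P_z) gives Q_d = 48.9 − 4.8(44) + 0.0351(80000) + 0.5(13) = 48.9 − 211.2 + 2808 + 6.5 = 2652.2.
∂Q_d/∂P = −4.8, so E_p = (−4.8)·(44/2652.2) ≈ -0.080.
|E_p| < 1: demand is inelastic.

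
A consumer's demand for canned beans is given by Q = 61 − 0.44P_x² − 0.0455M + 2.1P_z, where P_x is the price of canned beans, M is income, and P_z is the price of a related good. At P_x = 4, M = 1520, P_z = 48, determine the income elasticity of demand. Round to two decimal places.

-0.81

First evaluate Q: 61 − 0.44(4)² − 0.0455(1520) + 2.1(48) = 61 − 7.04 − 69.16 + 100.8 = 85.6.
∂Q/∂M = −0.0455, so E_I = -0.0455·(1520/85.6) ≈ -0.81.
E_I < 0: inferior good.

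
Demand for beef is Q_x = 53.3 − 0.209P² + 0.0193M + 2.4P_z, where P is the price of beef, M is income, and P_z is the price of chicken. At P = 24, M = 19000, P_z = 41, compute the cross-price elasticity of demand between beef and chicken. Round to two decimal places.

0.25

First evaluate Q_x: 53.3 − 0.209(24)² + 0.0193(19000) + 2.4(41) = 53.3 − 120.384 + 366.7 + 98.4 = 398.016.
∂Q_x/∂P_z = +2.4, so E_xy = 2.4·(41/398.016) ≈ 0.25.
E_xy > 0: the goods are substitutes.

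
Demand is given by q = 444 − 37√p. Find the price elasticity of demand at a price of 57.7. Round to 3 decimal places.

-0.862

At p = 57.7, q = 162.9461.
dq/dp = −37/(2√p) = −37/(2·7.5961).
Point elasticity E = (dq/dp)·(p/q) = -2.4355 × 57.7/162.9461 ≈ -0.862.
|E| < 1, so demand is inelastic at this price.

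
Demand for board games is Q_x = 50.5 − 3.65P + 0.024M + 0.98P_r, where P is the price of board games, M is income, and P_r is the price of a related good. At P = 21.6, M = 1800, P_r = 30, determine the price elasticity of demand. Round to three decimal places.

First evaluate Q_x: 50.5 − 3.65(21.6) + 0.024(1800) + 0.98(30) = 50.5 − 78.84 + 43.2 + 29.4 = 44.26.
∂Q_x/∂P = −3.65, so E_p = (−3.65)·(21.6/44.26) ≈ -1.781.
|E_p| > 1: demand is elastic.

-1.781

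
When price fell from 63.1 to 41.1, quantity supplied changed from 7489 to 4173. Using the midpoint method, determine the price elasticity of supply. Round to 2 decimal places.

1.35

%Δq = (4173 − 7489)/[(7489 + 4173)/2] = -3316/5831 ≈ -0.5687.
%Δp = (41.1 − 63.1)/[(63.1 + 41.1)/2] = -22/52.1 ≈ -0.4223.
Arc elasticity E = %Δq/%Δp ≈ -0.5687/-0.4223 ≈ 1.35.
|E| > 1: supply is elastic over this range.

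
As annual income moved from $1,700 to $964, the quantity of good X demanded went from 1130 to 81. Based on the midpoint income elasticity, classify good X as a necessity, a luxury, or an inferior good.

%ΔQ = (81 − 1130)/[(1130+81)/2] = -1049/605.5 ≈ -1.7325.
%ΔY = (964 − 1,700)/[(1,700+964)/2] = -736/1332 ≈ -0.5526.
E_I = %ΔQ/%ΔY ≈ 3.135.
E_I > 1: normal good (luxury).

luxury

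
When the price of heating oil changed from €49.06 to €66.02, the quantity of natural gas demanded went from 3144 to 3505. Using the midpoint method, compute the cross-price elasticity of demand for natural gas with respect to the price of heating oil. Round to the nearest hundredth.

%ΔQ_x = (3505 − 3144)/[(3144+3505)/2] = 361/3324.5 ≈ 0.1086.
%ΔP_y = (66.02 − 49.06)/[(49.06+66.02)/2] ≈ 0.2948.
E_xy = 0.1086/0.2948 ≈ 0.37.
E_xy > 0, so natural gas and heating oil are substitutes.

0.37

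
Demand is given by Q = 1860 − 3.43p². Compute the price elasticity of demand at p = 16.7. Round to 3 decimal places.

-2.118

At p = 16.7, Q = 903.4073.
dQ/dp = −2·3.43·p = −114.562.
Point elasticity E = (dQ/dp)·(p/Q) = -114.562 × 16.7/903.4073 ≈ -2.118.
|E| > 1, so demand is elastic at this price.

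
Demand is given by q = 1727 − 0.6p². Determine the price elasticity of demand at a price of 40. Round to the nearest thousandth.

-2.503

At p = 40, q = 767.
dq/dp = −2·0.6·p = −48.
Point elasticity E = (dq/dp)·(p/q) = -48 × 40/767 ≈ -2.503.
|E| > 1, so demand is elastic at this price.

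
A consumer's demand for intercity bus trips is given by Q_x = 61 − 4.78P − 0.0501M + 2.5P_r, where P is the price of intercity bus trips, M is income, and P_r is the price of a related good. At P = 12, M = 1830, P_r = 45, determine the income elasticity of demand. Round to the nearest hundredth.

-3.75

First evaluate Q_x: 61 − 4.78(12) − 0.0501(1830) + 2.5(45) = 61 − 57.36 − 91.683 + 112.5 = 24.457.
∂Q_x/∂M = −0.0501, so E_I = -0.0501·(1830/24.457) ≈ -3.75.
E_I < 0: inferior good.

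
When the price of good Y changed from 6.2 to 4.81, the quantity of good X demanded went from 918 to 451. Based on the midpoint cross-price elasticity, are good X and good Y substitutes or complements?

substitutes

%ΔQ_x = (451 − 918)/[(918+451)/2] = -467/684.5 ≈ -0.6822.
%ΔP_y = (4.81 − 6.2)/[(6.2+4.81)/2] ≈ -0.2525.
E_xy = -0.6822/-0.2525 ≈ 2.702.
E_xy > 0, so the goods are substitutes.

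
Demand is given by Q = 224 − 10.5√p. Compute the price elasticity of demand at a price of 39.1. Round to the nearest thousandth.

At p = 39.1, Q = 158.3435.
dQ/dp = −10.5/(2√p) = −10.5/(2·6.253).
Point elasticity E = (dQ/dp)·(p/Q) = -0.8396 × 39.1/158.3435 ≈ -0.207.
|E| < 1, so demand is inelastic at this price.

-0.207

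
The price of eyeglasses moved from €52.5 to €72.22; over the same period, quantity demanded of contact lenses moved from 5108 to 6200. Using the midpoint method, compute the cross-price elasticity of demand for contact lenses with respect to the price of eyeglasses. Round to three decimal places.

0.611

%ΔQ_x = (6200 − 5108)/[(5108+6200)/2] = 1092/5654 ≈ 0.1931.
%ΔP_y = (72.22 − 52.5)/[(52.5+72.22)/2] ≈ 0.3162.
E_xy = 0.1931/0.3162 ≈ 0.611.
E_xy > 0, so contact lenses and eyeglasses are substitutes.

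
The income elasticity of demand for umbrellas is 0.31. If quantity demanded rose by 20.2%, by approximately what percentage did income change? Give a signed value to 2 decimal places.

%ΔQ ≈ E × %ΔI ⇒ %ΔI = %ΔQ / E = (20.2%)/(0.31) ≈ 65.16%.

65.16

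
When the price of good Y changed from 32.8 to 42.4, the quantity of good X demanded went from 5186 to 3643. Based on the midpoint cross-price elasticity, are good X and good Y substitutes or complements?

complements

%ΔQ_x = (3643 − 5186)/[(5186+3643)/2] = -1543/4414.5 ≈ -0.3495.
%ΔP_y = (42.4 − 32.8)/[(32.8+42.4)/2] ≈ 0.2553.
E_xy = -0.3495/0.2553 ≈ -1.369.
E_xy < 0, so the goods are complements.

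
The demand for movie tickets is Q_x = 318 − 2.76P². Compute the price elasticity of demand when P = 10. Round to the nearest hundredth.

At P = 10, Q_x = 42.
dQ_x/dP = −2·2.76·P = −55.2.
Point elasticity E = (dQ_x/dP)·(P/Q_x) = -55.2 × 10/42 ≈ -13.14.
|E| > 1, so demand is elastic at this price.

-13.14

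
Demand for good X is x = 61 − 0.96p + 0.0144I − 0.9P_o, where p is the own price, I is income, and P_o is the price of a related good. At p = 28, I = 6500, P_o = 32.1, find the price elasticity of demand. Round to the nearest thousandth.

-0.272

At the given point, x = 61 − 0.96(28) + 0.0144(6500) − 0.9(32.1) = 61 − 26.88 + 93.6 − 28.89 = 98.83.
∂x/∂p = −0.96, so E_p = (−0.96)·(28/98.83) ≈ -0.272.
|E_p| < 1: demand is inelastic.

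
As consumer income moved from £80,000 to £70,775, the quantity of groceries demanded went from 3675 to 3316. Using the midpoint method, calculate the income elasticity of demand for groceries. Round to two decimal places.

0.84

%ΔQ = (3316 − 3675)/[(3675+3316)/2] = -359/3495.5 ≈ -0.1027.
%ΔI = (70,775 − 80,000)/[(80,000+70,775)/2] = -9225/75387.5 ≈ -0.1224.
E_I = %ΔQ/%ΔI ≈ 0.84.
E_I ∈ (0,1): normal good (necessity).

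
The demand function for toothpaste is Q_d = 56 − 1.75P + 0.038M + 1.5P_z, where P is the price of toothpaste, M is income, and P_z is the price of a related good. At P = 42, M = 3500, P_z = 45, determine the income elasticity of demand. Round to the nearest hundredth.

0.73

Evaluating quantity at (P, M, P_z) gives Q_d = 56 − 1.75(42) + 0.038(3500) + 1.5(45) = 56 − 73.5 + 133 + 67.5 = 183.
∂Q_d/∂M = +0.038, so E_I = 0.038·(3500/183) ≈ 0.73.
E_I ∈ (0,1): normal good (necessity).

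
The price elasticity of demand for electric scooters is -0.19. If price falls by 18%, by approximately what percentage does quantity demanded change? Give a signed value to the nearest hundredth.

%ΔQ ≈ E × %ΔP = (-0.19) × (-18%) = 3.42%.

3.42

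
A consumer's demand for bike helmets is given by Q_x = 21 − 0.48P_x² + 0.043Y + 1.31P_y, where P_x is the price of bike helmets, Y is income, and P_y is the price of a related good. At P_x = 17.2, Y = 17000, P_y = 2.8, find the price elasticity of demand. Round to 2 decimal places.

Q_x = 21 − 0.48(17.2)² + 0.043(17000) + 1.31(2.8) = 21 − 142.0032 + 731 + 3.668 = 613.6648.
∂Q_x/∂P_x = −2·0.48·P_x = -16.512, so E_p = -16.512·(17.2/613.6648) ≈ -0.46.
|E_p| < 1: demand is inelastic.

-0.46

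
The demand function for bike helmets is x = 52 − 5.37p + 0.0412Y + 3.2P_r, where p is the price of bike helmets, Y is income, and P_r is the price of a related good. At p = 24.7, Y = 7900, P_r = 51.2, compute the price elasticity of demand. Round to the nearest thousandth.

Substituting, x = 52 − 5.37(24.7) + 0.0412(7900) + 3.2(51.2) = 52 − 132.639 + 325.48 + 163.84 = 408.681.
∂x/∂p = −5.37, so E_p = (−5.37)·(24.7/408.681) ≈ -0.325.
|E_p| < 1: demand is inelastic.

-0.325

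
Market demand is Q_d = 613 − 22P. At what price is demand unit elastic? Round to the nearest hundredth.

For linear demand Q_d = a − bP, E = −bP/(a − bP). |E| = 1 ⇒ bP = a − bP ⇒ P = a/(2b).
P = 613/(2·22) ≈ 13.93.

13.93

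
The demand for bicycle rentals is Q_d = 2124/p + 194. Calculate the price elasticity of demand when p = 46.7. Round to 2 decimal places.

-0.19

At p = 46.7, Q_d = 239.4818.
dQ_d/dp = −2124/p² = −0.9739.
Point elasticity E = (dQ_d/dp)·(p/Q_d) = -0.9739 × 46.7/239.4818 ≈ -0.19.
|E| < 1, so demand is inelastic at this price.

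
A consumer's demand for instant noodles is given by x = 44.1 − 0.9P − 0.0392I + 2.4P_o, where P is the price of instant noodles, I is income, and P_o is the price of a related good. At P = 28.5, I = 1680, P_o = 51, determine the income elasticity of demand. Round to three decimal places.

Evaluating quantity at (P, I, P_o) gives x = 44.1 − 0.9(28.5) − 0.0392(1680) + 2.4(51) = 44.1 − 25.65 − 65.856 + 122.4 = 74.994.
∂x/∂I = −0.0392, so E_I = -0.0392·(1680/74.994) ≈ -0.878.
E_I < 0: inferior good.

-0.878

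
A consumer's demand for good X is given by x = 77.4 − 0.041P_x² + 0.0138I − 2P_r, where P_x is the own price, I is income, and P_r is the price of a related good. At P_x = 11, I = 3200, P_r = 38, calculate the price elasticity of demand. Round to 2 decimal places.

Substituting, x = 77.4 − 0.041(11)² + 0.0138(3200) − 2(38) = 77.4 − 4.961 + 44.16 − 76 = 40.599.
∂x/∂P_x = −2·0.041·P_x = -0.902, so E_p = -0.902·(11/40.599) ≈ -0.24.
|E_p| < 1: demand is inelastic.

-0.24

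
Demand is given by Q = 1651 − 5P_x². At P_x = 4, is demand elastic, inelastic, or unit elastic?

At P_x = 4, Q = 1571.
dQ/dP_x = −2·5·P_x = −40.
Point elasticity E = (dQ/dP_x)·(P_x/Q) = -40 × 4/1571 ≈ -0.102.
|E| ≈ 0.102 < 1, so demand is inelastic.

inelastic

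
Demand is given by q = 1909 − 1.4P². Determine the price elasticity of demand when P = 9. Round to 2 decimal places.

-0.13

At P = 9, q = 1795.6.
dq/dP = −2·1.4·P = −25.2.
Point elasticity E = (dq/dP)·(P/q) = -25.2 × 9/1795.6 ≈ -0.13.
|E| < 1, so demand is inelastic at this price.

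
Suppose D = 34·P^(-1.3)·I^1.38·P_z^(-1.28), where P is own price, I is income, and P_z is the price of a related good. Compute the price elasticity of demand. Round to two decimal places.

-1.30

For a Cobb–Douglas (constant-elasticity) form D = A·P^α·…, the elasticity with respect to P equals the exponent α at every point.
Here the exponent on P is -1.3, so the price elasticity of demand is -1.30.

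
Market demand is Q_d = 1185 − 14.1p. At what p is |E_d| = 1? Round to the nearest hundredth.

42.02

For linear demand Q_d = a − bp, E = −bp/(a − bp). |E| = 1 ⇒ bp = a − bp ⇒ p = a/(2b).
p = 1185/(2·14.1) ≈ 42.02.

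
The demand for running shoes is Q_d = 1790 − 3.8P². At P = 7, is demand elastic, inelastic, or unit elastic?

At P = 7, Q_d = 1603.8.
dQ_d/dP = −2·3.8·P = −53.2.
Point elasticity E = (dQ_d/dP)·(P/Q_d) = -53.2 × 7/1603.8 ≈ -0.232.
|E| ≈ 0.232 < 1, so demand is inelastic.

inelastic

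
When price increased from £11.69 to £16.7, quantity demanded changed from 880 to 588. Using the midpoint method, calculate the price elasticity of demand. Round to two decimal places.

-1.13

%Δq = (588 − 880)/[(880 + 588)/2] = -292/734 ≈ -0.3978.
%Δp = (16.7 − 11.69)/[(11.69 + 16.7)/2] = 5.01/14.195 ≈ 0.3529.
Arc elasticity E = %Δq/%Δp ≈ -0.3978/0.3529 ≈ -1.13.
|E| > 1: demand is elastic over this range.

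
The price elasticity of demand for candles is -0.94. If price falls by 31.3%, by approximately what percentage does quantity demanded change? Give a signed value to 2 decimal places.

29.42

%ΔQ ≈ E × %ΔP = (-0.94) × (-31.3%) ≈ 29.42%.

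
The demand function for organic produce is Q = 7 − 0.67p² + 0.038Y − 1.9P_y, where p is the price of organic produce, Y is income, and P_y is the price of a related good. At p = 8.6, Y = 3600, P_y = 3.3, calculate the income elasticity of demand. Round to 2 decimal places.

1.55

Evaluating quantity at (p, Y, P_y) gives Q = 7 − 0.67(8.6)² + 0.038(3600) − 1.9(3.3) = 7 − 49.5532 + 136.8 − 6.27 = 87.9768.
∂Q/∂Y = +0.038, so E_I = 0.038·(3600/87.9768) ≈ 1.55.
E_I > 1: normal good (luxury).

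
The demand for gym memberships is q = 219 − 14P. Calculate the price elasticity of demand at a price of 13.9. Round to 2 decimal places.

-7.98

At P = 13.9, q = 24.4.
dq/dP = −14.
Point elasticity E = (dq/dP)·(P/q) = -14 × 13.9/24.4 ≈ -7.98.
|E| > 1, so demand is elastic at this price.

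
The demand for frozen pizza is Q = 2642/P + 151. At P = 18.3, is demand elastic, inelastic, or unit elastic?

At P = 18.3, Q = 295.3716.
dQ/dP = −2642/P² = −7.8892.
Point elasticity E = (dQ/dP)·(P/Q) = -7.8892 × 18.3/295.3716 ≈ -0.489.
|E| ≈ 0.489 < 1, so demand is inelastic.

inelastic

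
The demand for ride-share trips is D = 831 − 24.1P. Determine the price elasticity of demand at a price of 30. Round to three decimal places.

-6.694

At P = 30, D = 108.
dD/dP = −24.1.
Point elasticity E = (dD/dP)·(P/D) = -24.1 × 30/108 ≈ -6.694.
|E| > 1, so demand is elastic at this price.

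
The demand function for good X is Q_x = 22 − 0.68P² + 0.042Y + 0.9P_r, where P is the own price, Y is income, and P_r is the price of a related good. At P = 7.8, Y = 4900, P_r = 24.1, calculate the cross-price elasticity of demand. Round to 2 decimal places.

0.10

Evaluating quantity at (P, Y, P_r) gives Q_x = 22 − 0.68(7.8)² + 0.042(4900) + 0.9(24.1) = 22 − 41.3712 + 205.8 + 21.69 = 208.1188.
∂Q_x/∂P_r = +0.9, so E_xy = 0.9·(24.1/208.1188) ≈ 0.10.
E_xy > 0: the goods are substitutes.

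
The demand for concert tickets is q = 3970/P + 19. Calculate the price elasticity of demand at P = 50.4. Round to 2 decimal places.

At P = 50.4, q = 97.7698.
dq/dP = −3970/P² = −1.5629.
Point elasticity E = (dq/dP)·(P/q) = -1.5629 × 50.4/97.7698 ≈ -0.81.
|E| < 1, so demand is inelastic at this price.

-0.81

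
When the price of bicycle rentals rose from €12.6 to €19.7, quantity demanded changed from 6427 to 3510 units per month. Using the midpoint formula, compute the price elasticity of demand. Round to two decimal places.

-1.34

%Δq = (3510 − 6427)/[(6427 + 3510)/2] = -2917/4968.5 ≈ -0.5871.
%Δp = (19.7 − 12.6)/[(12.6 + 19.7)/2] = 7.1/16.15 ≈ 0.4396.
Arc elasticity E = %Δq/%Δp ≈ -0.5871/0.4396 ≈ -1.34.
|E| > 1: demand is elastic over this range.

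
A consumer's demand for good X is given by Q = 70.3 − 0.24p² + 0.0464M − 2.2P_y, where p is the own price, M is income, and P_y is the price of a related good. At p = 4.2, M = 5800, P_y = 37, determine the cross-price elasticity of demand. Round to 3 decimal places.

First evaluate Q: 70.3 − 0.24(4.2)² + 0.0464(5800) − 2.2(37) = 70.3 − 4.2336 + 269.12 − 81.4 = 253.7864.
∂Q/∂P_y = −2.2, so E_xy = -2.2·(37/253.7864) ≈ -0.321.
E_xy < 0: the goods are complements.

-0.321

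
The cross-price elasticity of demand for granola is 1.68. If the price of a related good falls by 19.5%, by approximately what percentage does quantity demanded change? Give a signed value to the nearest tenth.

%ΔQ ≈ E × %ΔP_y = (1.68) × (-19.5%) ≈ -32.8%.

-32.8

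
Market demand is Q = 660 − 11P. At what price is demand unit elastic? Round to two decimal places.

30.00

For linear demand Q = a − bP, E = −bP/(a − bP). |E| = 1 ⇒ bP = a − bP ⇒ P = a/(2b).
P = 660/(2·11) = 30.00.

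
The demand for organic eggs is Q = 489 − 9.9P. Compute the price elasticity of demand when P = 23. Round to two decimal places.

-0.87

At P = 23, Q = 261.3.
dQ/dP = −9.9.
Point elasticity E = (dQ/dP)·(P/Q) = -9.9 × 23/261.3 ≈ -0.87.
|E| < 1, so demand is inelastic at this price.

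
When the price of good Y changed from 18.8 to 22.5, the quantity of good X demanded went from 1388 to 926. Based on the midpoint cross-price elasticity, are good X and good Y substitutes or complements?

complements

%ΔQ_x = (926 − 1388)/[(1388+926)/2] = -462/1157 ≈ -0.3993.
%ΔP_y = (22.5 − 18.8)/[(18.8+22.5)/2] ≈ 0.1792.
E_xy = -0.3993/0.1792 ≈ -2.229.
E_xy < 0, so the goods are complements.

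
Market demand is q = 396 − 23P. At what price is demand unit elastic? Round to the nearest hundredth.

For linear demand q = a − bP, E = −bP/(a − bP). |E| = 1 ⇒ bP = a − bP ⇒ P = a/(2b).
P = 396/(2·23) ≈ 8.61.

8.61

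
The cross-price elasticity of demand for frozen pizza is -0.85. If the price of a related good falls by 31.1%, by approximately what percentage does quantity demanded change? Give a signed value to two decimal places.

%ΔQ ≈ E × %ΔP_y = (-0.85) × (-31.1%) ≈ 26.44%.

26.44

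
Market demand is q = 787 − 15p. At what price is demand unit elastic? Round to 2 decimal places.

For linear demand q = a − bp, E = −bp/(a − bp). |E| = 1 ⇒ bp = a − bp ⇒ p = a/(2b).
p = 787/(2·15) ≈ 26.23.

26.23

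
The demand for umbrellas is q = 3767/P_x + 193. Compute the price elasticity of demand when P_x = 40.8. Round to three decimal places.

At P_x = 40.8, q = 285.3284.
dq/dP_x = −3767/P_x² = −2.263.
Point elasticity E = (dq/dP_x)·(P_x/q) = -2.263 × 40.8/285.3284 ≈ -0.324.
|E| < 1, so demand is inelastic at this price.

-0.324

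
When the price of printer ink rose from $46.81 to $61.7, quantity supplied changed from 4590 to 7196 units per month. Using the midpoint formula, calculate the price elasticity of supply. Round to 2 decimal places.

%ΔQ = (7196 − 4590)/[(4590 + 7196)/2] = 2606/5893 ≈ 0.4422.
%Δp = (61.7 − 46.81)/[(46.81 + 61.7)/2] = 14.89/54.255 ≈ 0.2744.
Arc elasticity E = %ΔQ/%Δp ≈ 0.4422/0.2744 ≈ 1.61.
|E| > 1: supply is elastic over this range.

1.61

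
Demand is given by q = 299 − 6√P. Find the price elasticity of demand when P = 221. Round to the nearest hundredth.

-0.21

At P = 221, q = 209.8036.
dq/dP = −6/(2√P) = −6/(2·14.8661).
Point elasticity E = (dq/dP)·(P/q) = -0.2018 × 221/209.8036 ≈ -0.21.
|E| < 1, so demand is inelastic at this price.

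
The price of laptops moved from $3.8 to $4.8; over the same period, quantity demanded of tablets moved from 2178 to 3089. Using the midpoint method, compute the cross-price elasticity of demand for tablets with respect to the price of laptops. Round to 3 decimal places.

%ΔQ_x = (3089 − 2178)/[(2178+3089)/2] = 911/2633.5 ≈ 0.3459.
%ΔP_y = (4.8 − 3.8)/[(3.8+4.8)/2] ≈ 0.2326.
E_xy = 0.3459/0.2326 ≈ 1.487.
E_xy > 0, so tablets and laptops are substitutes.

1.487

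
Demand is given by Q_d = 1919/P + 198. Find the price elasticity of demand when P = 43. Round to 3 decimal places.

At P = 43, Q_d = 242.6279.
dQ_d/dP = −1919/P² = −1.0379.
Point elasticity E = (dQ_d/dP)·(P/Q_d) = -1.0379 × 43/242.6279 ≈ -0.184.
|E| < 1, so demand is inelastic at this price.

-0.184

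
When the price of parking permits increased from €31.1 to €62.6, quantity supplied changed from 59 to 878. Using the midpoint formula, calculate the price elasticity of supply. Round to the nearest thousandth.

2.600

%ΔQ = (878 − 59)/[(59 + 878)/2] = 819/468.5 ≈ 1.7481.
%ΔP = (62.6 − 31.1)/[(31.1 + 62.6)/2] = 31.5/46.85 ≈ 0.6724.
Arc elasticity E = %ΔQ/%ΔP ≈ 1.7481/0.6724 ≈ 2.600.
|E| > 1: supply is elastic over this range.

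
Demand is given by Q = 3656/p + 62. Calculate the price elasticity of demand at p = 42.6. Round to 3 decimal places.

-0.581

At p = 42.6, Q = 147.8216.
dQ/dp = −3656/p² = −2.0146.
Point elasticity E = (dQ/dp)·(p/Q) = -2.0146 × 42.6/147.8216 ≈ -0.581.
|E| < 1, so demand is inelastic at this price.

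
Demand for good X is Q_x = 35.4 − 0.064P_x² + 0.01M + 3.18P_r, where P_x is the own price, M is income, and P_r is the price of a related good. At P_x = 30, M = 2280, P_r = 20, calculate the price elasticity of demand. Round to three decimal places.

-1.794

First evaluate Q_x: 35.4 − 0.064(30)² + 0.01(2280) + 3.18(20) = 35.4 − 57.6 + 22.8 + 63.6 = 64.2.
∂Q_x/∂P_x = −2·0.064·P_x = -3.84, so E_p = -3.84·(30/64.2) ≈ -1.794.
|E_p| > 1: demand is elastic.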